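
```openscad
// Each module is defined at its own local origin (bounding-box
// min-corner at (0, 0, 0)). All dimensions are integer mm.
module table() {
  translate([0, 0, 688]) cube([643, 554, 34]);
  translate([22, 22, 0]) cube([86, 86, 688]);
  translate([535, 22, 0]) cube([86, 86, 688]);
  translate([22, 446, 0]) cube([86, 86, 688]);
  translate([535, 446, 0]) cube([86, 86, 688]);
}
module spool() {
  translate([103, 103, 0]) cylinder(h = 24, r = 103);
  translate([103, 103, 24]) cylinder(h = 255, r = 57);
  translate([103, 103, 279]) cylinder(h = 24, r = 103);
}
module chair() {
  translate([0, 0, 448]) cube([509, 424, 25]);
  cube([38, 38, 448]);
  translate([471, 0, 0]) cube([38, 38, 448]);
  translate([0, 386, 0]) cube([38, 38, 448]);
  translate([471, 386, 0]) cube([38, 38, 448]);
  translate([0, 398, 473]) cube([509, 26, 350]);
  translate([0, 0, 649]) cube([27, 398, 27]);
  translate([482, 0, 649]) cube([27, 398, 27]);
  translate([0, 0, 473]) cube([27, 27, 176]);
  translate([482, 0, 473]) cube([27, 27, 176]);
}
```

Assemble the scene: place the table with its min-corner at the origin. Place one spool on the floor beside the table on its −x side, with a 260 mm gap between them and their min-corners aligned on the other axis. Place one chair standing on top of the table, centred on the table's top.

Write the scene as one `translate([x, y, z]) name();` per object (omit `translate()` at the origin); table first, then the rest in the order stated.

table();
translate([-466, 0, 0]) spool();
translate([67, 65, 722]) chair();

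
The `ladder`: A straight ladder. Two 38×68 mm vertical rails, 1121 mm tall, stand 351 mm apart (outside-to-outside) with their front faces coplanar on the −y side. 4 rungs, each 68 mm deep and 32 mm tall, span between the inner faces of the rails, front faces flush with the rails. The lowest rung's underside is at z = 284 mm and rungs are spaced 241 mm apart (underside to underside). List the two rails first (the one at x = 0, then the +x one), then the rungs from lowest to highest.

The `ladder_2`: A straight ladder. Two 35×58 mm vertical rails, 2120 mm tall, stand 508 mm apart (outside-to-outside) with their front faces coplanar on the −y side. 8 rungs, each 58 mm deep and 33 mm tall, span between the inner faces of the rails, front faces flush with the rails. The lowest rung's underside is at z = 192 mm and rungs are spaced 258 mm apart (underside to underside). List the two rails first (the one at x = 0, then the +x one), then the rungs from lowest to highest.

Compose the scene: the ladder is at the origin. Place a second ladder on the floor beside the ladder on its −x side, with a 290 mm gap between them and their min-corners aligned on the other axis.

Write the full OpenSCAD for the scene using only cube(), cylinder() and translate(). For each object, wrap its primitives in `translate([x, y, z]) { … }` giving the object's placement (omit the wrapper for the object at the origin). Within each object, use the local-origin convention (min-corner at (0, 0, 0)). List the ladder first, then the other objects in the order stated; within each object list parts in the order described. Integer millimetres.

cube([38, 68, 1121]);
translate([313, 0, 0]) cube([38, 68, 1121]);
translate([38, 0, 284]) cube([275, 68, 32]);
translate([38, 0, 525]) cube([275, 68, 32]);
translate([38, 0, 766]) cube([275, 68, 32]);
translate([38, 0, 1007]) cube([275, 68, 32]);
translate([-798, 0, 0]) {
  cube([35, 58, 2120]);
  translate([473, 0, 0]) cube([35, 58, 2120]);
  translate([35, 0, 192]) cube([438, 58, 33]);
  translate([35, 0, 450]) cube([438, 58, 33]);
  translate([35, 0, 708]) cube([438, 58, 33]);
  translate([35, 0, 966]) cube([438, 58, 33]);
  translate([35, 0, 1224]) cube([438, 58, 33]);
  translate([35, 0, 1482]) cube([438, 58, 33]);
  translate([35, 0, 1740]) cube([438, 58, 33]);
  translate([35, 0, 1998]) cube([438, 58, 33]);
}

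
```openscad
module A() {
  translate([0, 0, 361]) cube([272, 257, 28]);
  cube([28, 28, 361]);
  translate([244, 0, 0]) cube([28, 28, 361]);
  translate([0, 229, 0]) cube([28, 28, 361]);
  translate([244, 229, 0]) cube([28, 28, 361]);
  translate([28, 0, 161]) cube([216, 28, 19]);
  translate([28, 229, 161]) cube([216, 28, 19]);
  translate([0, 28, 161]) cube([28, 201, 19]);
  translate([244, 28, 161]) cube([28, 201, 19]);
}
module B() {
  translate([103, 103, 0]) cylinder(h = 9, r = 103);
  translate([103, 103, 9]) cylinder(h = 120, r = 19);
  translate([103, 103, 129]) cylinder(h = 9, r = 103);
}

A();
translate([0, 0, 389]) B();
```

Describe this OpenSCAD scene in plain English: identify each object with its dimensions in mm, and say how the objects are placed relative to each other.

A is a four-legged stool. The seat is a 272×257×28 mm slab whose top surface is at z = 389 mm; four square legs, each 28×28 mm in cross-section, run from the floor (z = 0) to the underside of the seat, each flush with a corner of the seat. Four stretchers, 28 mm wide and 19 mm tall, connect adjacent legs with their undersides at z = 161 mm, each running between the inner faces of the legs it joins and aligned with the legs' outer faces on the other axis.

B is a spool: two coaxial disc flanges of radius 103 mm and thickness 9 mm, joined by a core cylinder of radius 19 mm and height 120 mm. The lower flange rests on z = 0 and the three cylinders share a vertical axis.

The spool is on top of the stool.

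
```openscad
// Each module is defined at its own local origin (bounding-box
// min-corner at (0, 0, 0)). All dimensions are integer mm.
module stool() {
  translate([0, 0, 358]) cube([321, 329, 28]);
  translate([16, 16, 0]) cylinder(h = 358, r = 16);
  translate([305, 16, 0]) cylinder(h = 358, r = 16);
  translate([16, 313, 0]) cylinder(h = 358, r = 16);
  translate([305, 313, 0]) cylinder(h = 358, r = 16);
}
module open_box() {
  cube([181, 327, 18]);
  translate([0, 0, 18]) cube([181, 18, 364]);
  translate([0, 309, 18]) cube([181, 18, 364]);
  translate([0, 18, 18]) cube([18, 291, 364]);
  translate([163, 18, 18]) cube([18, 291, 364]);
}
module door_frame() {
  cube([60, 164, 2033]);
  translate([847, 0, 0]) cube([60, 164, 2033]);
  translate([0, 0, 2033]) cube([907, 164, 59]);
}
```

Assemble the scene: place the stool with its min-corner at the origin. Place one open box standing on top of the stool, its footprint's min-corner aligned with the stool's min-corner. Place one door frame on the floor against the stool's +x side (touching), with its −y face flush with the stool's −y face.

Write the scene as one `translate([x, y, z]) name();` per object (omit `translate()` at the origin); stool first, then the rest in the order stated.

stool();
translate([0, 0, 386]) open_box();
translate([321, 0, 0]) door_frame();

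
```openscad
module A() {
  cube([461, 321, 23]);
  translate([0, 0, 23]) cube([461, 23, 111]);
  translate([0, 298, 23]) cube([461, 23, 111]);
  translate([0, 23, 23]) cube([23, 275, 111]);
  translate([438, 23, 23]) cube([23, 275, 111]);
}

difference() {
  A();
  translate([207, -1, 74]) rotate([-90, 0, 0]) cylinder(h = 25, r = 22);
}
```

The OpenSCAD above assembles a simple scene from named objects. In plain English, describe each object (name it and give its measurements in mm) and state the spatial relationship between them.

A is an open storage box with external size 461×321×134 mm and wall thickness 23 mm (the base is also 23 mm thick). The base covers the whole footprint; the four walls stand on the base, with the y-facing walls full-width and the x-facing walls fitting between their inner faces.

The open box has a circular hole of radius 22 mm through its front wall, centred at (x = 207, z = 74).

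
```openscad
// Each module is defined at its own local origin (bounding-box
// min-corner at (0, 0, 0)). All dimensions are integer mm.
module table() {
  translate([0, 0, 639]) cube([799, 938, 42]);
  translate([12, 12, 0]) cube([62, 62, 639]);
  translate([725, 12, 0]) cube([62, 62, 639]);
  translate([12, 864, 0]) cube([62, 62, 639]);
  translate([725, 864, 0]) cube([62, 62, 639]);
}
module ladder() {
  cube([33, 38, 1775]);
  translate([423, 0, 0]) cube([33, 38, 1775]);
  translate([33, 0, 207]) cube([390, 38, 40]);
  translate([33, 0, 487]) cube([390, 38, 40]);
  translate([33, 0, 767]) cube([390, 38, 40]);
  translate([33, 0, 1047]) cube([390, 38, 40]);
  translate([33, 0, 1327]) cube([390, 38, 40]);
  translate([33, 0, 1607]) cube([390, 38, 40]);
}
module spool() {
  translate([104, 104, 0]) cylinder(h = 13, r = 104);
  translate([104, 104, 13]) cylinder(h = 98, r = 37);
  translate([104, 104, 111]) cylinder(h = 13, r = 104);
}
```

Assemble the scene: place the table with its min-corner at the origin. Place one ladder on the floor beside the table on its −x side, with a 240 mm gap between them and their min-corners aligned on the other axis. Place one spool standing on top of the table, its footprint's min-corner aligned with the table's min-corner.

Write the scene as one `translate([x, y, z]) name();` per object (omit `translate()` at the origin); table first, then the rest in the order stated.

table();
translate([-696, 0, 0]) ladder();
translate([0, 0, 681]) spool();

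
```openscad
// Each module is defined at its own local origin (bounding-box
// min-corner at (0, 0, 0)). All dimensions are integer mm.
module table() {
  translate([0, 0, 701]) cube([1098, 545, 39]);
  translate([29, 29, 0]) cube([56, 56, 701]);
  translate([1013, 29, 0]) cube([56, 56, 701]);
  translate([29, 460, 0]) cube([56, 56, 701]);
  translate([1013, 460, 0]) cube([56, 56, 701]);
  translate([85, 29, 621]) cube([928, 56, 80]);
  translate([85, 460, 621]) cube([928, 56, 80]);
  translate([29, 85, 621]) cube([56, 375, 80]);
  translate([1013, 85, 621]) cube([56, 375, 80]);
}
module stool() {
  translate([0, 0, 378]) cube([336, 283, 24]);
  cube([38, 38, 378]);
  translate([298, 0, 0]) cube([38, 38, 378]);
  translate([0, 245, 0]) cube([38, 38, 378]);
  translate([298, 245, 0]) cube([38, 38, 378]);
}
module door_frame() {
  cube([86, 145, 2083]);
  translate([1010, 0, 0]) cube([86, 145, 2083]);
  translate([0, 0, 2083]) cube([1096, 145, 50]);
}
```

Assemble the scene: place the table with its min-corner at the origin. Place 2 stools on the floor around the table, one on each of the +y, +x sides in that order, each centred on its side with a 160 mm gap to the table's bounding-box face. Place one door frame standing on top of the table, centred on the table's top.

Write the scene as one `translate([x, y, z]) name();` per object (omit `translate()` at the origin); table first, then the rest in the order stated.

table();
translate([381, 705, 0]) stool();
translate([1258, 131, 0]) stool();
translate([1, 200, 740]) door_frame();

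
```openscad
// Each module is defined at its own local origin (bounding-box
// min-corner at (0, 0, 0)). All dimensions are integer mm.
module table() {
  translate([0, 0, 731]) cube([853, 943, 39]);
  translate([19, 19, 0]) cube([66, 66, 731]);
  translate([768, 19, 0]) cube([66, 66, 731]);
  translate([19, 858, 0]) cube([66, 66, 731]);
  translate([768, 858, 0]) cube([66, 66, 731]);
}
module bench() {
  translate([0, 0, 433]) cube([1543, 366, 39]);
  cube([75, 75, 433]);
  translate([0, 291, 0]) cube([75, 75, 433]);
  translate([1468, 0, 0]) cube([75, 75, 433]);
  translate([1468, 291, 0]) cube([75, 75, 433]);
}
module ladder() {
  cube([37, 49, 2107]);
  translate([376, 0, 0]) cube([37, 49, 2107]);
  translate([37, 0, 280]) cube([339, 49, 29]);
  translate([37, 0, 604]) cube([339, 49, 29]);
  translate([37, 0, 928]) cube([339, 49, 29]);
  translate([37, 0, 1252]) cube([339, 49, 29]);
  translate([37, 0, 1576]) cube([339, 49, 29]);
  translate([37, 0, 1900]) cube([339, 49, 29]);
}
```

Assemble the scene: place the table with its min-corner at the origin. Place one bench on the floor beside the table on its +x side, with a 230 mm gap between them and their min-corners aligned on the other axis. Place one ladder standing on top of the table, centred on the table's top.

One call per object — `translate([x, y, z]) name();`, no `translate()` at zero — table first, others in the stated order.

table();
translate([1083, 0, 0]) bench();
translate([220, 447, 770]) ladder();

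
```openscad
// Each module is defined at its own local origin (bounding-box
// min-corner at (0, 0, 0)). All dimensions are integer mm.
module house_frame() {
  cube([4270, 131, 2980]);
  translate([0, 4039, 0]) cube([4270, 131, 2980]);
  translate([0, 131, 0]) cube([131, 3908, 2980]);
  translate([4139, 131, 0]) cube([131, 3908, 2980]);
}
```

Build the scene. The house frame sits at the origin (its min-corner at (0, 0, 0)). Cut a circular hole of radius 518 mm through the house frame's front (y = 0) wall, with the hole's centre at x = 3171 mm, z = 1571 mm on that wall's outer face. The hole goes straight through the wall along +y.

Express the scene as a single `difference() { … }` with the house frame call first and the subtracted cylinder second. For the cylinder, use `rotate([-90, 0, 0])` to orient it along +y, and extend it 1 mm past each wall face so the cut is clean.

difference() {
  house_frame();
  translate([3171, -1, 1571]) rotate([-90, 0, 0]) cylinder(h = 133, r = 518);
}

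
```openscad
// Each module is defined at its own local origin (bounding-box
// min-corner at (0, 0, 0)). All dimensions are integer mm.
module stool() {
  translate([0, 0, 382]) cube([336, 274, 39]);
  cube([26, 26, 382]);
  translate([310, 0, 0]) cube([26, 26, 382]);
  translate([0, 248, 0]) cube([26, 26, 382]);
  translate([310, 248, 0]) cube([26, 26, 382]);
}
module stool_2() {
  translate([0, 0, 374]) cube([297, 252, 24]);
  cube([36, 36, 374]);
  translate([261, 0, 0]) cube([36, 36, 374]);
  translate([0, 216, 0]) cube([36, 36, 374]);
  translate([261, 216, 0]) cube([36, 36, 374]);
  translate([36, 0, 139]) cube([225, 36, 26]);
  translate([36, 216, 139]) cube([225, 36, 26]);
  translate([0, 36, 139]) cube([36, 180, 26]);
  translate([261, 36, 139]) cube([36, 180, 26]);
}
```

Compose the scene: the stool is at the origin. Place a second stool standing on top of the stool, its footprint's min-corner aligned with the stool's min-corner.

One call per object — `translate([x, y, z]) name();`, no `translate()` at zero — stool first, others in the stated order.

stool();
translate([0, 0, 421]) stool_2();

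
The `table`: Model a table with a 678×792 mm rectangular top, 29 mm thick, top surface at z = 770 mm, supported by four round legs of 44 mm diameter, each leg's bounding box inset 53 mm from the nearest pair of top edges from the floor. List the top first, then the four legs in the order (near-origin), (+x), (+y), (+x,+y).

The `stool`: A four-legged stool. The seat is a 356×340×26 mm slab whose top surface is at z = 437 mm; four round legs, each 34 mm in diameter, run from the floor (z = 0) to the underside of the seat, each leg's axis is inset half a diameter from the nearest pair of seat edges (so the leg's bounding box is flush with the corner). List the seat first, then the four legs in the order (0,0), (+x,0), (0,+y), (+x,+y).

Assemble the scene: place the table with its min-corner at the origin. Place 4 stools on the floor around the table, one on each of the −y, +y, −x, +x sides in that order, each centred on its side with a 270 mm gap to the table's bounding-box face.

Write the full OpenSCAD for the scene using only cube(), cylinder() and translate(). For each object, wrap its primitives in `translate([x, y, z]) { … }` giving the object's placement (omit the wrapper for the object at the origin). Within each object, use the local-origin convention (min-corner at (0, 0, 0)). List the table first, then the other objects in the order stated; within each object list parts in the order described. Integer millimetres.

translate([0, 0, 741]) cube([678, 792, 29]);
translate([75, 75, 0]) cylinder(h = 741, r = 22);
translate([603, 75, 0]) cylinder(h = 741, r = 22);
translate([75, 717, 0]) cylinder(h = 741, r = 22);
translate([603, 717, 0]) cylinder(h = 741, r = 22);
translate([161, -610, 0]) {
  translate([0, 0, 411]) cube([356, 340, 26]);
  translate([17, 17, 0]) cylinder(h = 411, r = 17);
  translate([339, 17, 0]) cylinder(h = 411, r = 17);
  translate([17, 323, 0]) cylinder(h = 411, r = 17);
  translate([339, 323, 0]) cylinder(h = 411, r = 17);
}
translate([161, 1062, 0]) {
  translate([0, 0, 411]) cube([356, 340, 26]);
  translate([17, 17, 0]) cylinder(h = 411, r = 17);
  translate([339, 17, 0]) cylinder(h = 411, r = 17);
  translate([17, 323, 0]) cylinder(h = 411, r = 17);
  translate([339, 323, 0]) cylinder(h = 411, r = 17);
}
translate([-626, 226, 0]) {
  translate([0, 0, 411]) cube([356, 340, 26]);
  translate([17, 17, 0]) cylinder(h = 411, r = 17);
  translate([339, 17, 0]) cylinder(h = 411, r = 17);
  translate([17, 323, 0]) cylinder(h = 411, r = 17);
  translate([339, 323, 0]) cylinder(h = 411, r = 17);
}
translate([948, 226, 0]) {
  translate([0, 0, 411]) cube([356, 340, 26]);
  translate([17, 17, 0]) cylinder(h = 411, r = 17);
  translate([339, 17, 0]) cylinder(h = 411, r = 17);
  translate([17, 323, 0]) cylinder(h = 411, r = 17);
  translate([339, 323, 0]) cylinder(h = 411, r = 17);
}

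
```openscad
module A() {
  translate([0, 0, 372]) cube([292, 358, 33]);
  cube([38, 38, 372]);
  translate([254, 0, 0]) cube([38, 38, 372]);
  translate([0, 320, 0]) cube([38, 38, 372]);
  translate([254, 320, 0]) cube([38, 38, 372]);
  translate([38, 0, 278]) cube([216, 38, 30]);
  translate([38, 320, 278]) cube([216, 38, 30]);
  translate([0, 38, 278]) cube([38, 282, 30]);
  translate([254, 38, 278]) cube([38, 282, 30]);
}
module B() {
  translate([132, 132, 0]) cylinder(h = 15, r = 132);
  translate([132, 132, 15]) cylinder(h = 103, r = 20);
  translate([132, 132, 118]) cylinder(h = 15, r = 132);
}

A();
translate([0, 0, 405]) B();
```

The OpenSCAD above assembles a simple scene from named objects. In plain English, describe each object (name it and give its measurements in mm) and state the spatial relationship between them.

A is a simple wooden stool: a rectangular seat 292 mm (x) by 358 mm (y), 33 mm thick, top face at z = 405 mm, on four square legs, each 38×38 mm in cross-section. The legs rest on z = 0, each flush with a corner of the seat. Four stretchers, 38 mm wide and 30 mm tall, connect adjacent legs with their undersides at z = 278 mm, each running between the inner faces of the legs it joins and aligned with the legs' outer faces on the other axis.

B is a spool: two coaxial disc flanges of radius 132 mm and thickness 15 mm, joined by a core cylinder of radius 20 mm and height 103 mm. The lower flange rests on z = 0 and the three cylinders share a vertical axis.

The spool is on top of the stool.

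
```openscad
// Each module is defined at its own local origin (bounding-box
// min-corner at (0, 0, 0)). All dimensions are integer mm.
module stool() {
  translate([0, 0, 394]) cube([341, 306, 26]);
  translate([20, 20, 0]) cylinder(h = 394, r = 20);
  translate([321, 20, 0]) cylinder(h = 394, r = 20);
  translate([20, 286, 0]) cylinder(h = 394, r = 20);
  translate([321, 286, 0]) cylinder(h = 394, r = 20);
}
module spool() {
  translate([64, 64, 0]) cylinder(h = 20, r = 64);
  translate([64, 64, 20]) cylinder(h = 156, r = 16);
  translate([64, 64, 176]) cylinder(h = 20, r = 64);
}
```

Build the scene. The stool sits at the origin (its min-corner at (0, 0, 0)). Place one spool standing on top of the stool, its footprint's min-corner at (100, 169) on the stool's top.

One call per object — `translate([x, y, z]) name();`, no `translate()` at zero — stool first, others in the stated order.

stool();
translate([100, 169, 420]) spool();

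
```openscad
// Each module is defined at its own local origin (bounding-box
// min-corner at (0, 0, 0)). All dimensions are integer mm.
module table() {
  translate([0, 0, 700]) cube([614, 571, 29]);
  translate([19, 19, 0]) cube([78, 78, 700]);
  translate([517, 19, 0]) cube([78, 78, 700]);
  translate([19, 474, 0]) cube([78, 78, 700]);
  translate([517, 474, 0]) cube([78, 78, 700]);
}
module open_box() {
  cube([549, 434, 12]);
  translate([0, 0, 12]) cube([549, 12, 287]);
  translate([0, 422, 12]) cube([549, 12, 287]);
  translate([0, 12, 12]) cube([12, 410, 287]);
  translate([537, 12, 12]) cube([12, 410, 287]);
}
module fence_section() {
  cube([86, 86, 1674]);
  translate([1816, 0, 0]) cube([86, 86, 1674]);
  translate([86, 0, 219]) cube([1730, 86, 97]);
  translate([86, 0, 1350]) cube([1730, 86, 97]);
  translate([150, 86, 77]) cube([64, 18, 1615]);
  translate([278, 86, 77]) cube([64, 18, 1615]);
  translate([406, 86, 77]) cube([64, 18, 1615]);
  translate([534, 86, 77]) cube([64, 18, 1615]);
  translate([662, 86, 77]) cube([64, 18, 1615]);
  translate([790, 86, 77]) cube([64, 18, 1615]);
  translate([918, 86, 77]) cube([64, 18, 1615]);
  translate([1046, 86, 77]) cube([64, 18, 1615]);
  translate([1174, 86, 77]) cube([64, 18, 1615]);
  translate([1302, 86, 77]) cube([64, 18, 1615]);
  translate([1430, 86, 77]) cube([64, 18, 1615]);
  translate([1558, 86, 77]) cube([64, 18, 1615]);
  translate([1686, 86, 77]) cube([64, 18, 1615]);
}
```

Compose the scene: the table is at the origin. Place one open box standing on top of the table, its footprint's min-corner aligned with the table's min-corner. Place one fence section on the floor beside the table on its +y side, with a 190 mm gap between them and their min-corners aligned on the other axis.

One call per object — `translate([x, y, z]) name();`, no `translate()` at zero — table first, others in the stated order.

table();
translate([0, 0, 729]) open_box();
translate([0, 761, 0]) fence_section();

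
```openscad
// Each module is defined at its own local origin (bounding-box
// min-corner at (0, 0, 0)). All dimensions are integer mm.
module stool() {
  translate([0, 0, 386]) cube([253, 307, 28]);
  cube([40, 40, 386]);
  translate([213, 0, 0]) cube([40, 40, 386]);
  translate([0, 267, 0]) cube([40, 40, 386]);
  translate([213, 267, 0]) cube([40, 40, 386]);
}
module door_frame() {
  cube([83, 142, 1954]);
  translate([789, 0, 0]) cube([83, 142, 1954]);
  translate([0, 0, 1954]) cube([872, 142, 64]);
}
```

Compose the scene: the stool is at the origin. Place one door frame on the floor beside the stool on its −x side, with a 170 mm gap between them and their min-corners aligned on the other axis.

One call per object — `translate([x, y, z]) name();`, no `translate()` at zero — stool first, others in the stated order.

stool();
translate([-1042, 0, 0]) door_frame();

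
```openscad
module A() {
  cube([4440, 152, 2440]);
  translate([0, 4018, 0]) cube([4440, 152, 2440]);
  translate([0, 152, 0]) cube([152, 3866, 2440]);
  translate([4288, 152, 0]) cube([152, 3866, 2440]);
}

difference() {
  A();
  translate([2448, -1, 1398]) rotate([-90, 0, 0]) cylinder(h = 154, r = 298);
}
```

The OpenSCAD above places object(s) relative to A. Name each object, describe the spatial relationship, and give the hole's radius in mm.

The subtracted cylinder has r = 298 mm.

A is a house frame. The house frame has a circular hole through its front wall. The hole's radius is 298 mm.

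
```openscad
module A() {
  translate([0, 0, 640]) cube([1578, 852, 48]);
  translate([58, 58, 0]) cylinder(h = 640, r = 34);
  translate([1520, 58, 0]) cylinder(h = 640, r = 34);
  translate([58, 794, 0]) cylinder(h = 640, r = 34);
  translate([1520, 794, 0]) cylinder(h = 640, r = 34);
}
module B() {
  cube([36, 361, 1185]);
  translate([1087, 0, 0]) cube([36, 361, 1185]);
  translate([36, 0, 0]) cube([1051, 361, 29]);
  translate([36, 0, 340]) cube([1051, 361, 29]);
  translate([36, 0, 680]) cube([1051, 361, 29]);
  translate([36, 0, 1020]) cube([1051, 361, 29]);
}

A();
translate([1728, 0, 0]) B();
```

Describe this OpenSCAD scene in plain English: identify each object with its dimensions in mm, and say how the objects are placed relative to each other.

A is a table: top 1578 mm (x) × 852 mm (y), 48 mm thick, upper face at z = 688 mm, on four round legs of 68 mm diameter, each leg's bounding box inset 24 mm from the nearest pair of top edges, running from z = 0 to the bottom of the top.

B is a bookshelf 1123 mm wide overall, 361 mm deep and 1185 mm tall. The two sides are 36 mm thick vertical panels. 4 horizontal shelves of 29 mm thickness span between the inner faces of the sides; the lowest shelf sits on the floor and shelves are stacked with a clear vertical gap of 311 mm between each pair.

The bookshelf is on the floor beside the table on its +x side.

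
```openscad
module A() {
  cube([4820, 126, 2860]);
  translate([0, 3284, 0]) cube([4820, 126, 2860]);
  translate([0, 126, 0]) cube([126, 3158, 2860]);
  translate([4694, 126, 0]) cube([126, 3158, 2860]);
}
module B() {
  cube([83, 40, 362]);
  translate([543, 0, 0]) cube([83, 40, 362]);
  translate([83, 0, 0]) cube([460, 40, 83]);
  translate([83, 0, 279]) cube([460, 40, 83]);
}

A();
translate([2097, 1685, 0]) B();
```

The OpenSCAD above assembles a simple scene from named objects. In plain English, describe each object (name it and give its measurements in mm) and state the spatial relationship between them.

A is the wall frame of a small rectangular building: four walls, each 2860 mm tall and 126 mm thick, enclosing a footprint 4820 mm (x) by 3410 mm (y) outside-to-outside, with no floor or roof. The front and back walls (the −y and +y sides) span the full width; the two side walls fit between them.

B is a rectangular picture frame lying in the x–z plane (depth along y). The opening is 460 mm wide (x) by 196 mm tall (z), surrounded by a border 83 mm wide on all four sides. The frame is 40 mm deep and is made of two full-height vertical stiles with two horizontal rails fitted between them.

The picture frame sits inside the house frame, centred.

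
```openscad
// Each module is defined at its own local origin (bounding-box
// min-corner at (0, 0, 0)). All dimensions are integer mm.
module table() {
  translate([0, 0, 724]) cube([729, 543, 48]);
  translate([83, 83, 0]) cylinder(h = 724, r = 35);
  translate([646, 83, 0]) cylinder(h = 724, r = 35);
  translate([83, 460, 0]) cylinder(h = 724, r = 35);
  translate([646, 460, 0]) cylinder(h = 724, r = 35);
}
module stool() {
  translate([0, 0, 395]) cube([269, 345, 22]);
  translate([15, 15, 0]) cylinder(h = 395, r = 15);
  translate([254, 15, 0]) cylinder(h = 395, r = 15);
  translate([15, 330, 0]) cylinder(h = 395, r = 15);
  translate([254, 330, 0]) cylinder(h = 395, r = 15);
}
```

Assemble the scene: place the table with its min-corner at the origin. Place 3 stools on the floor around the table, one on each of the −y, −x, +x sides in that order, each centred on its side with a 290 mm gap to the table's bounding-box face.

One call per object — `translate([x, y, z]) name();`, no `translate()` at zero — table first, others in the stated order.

table();
translate([230, -635, 0]) stool();
translate([-559, 99, 0]) stool();
translate([1019, 99, 0]) stool();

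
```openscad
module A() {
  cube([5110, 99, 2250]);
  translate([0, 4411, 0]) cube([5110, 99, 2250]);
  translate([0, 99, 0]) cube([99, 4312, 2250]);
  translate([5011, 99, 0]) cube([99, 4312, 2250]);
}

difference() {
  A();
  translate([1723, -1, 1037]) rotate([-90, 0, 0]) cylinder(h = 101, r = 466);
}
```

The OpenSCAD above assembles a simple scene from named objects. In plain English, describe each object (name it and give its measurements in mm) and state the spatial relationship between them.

A is a box-shaped house frame (walls only): outside footprint 5110×4510 mm, wall height 2250 mm, wall thickness 99 mm. The two y-facing walls run the full x-width; the two x-facing walls fit between the inner faces of the y-facing walls.

The house frame has a circular hole of radius 466 mm through its front wall, centred at (x = 1723, z = 1037).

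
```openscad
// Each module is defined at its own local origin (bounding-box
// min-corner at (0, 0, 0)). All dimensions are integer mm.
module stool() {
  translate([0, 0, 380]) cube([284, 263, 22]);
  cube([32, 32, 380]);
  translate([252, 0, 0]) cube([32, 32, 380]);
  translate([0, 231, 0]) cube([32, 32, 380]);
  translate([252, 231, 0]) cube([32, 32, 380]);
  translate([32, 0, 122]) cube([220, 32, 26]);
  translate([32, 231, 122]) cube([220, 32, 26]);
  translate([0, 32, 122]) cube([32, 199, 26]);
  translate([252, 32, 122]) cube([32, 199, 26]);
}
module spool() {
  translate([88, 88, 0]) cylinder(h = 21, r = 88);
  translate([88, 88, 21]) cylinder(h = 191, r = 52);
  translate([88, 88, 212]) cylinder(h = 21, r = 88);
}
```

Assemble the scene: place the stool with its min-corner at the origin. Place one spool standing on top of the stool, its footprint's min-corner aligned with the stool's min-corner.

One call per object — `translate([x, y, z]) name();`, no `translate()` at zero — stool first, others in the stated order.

stool();
translate([0, 0, 402]) spool();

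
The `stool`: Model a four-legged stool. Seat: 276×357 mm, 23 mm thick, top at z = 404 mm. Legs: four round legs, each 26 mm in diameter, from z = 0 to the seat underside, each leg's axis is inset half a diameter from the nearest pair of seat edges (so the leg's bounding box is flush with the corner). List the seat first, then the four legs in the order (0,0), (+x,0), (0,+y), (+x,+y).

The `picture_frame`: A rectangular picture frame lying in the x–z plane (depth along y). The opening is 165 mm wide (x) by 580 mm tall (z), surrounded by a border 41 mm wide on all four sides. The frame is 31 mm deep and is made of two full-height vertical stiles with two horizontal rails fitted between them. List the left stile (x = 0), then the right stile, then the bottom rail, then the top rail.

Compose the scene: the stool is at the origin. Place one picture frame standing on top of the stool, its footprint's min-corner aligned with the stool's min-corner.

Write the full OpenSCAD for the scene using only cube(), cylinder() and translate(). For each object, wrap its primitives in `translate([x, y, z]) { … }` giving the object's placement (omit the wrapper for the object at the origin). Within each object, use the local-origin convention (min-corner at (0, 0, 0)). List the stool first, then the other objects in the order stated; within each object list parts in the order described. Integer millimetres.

translate([0, 0, 381]) cube([276, 357, 23]);
translate([13, 13, 0]) cylinder(h = 381, r = 13);
translate([263, 13, 0]) cylinder(h = 381, r = 13);
translate([13, 344, 0]) cylinder(h = 381, r = 13);
translate([263, 344, 0]) cylinder(h = 381, r = 13);
translate([0, 0, 404]) {
  cube([41, 31, 662]);
  translate([206, 0, 0]) cube([41, 31, 662]);
  translate([41, 0, 0]) cube([165, 31, 41]);
  translate([41, 0, 621]) cube([165, 31, 41]);
}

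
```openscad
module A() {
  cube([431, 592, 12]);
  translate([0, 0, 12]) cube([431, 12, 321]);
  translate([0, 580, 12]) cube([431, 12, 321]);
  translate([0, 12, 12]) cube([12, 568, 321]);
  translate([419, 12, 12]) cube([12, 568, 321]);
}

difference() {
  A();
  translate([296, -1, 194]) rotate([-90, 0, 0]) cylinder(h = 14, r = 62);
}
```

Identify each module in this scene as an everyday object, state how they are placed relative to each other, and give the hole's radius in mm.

The subtracted cylinder has r = 62 mm.

A is an open box. The open box has a circular hole through its front wall. The hole's radius is 62 mm.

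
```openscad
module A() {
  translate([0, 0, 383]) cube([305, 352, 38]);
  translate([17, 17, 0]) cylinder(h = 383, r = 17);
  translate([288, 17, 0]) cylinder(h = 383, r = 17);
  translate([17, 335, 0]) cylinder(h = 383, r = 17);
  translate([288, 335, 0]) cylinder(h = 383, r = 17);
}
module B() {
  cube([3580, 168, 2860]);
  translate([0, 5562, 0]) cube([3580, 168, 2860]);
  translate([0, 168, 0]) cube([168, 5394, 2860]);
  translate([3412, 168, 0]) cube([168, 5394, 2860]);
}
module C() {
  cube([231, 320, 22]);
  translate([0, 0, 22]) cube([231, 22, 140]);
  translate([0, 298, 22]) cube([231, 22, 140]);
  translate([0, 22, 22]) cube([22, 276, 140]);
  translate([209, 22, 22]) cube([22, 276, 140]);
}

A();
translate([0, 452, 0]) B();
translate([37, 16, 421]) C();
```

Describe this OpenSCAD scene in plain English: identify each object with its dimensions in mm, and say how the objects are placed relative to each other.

A is a simple wooden stool: a rectangular seat 305 mm (x) by 352 mm (y), 38 mm thick, top face at z = 421 mm, on four round legs, each 34 mm in diameter. The legs rest on z = 0, each leg's axis is inset half a diameter from the nearest pair of seat edges (so the leg's bounding box is flush with the corner).

B is a box-shaped house frame (walls only): outside footprint 3580×5730 mm, wall height 2860 mm, wall thickness 168 mm. The two y-facing walls run the full x-width; the two x-facing walls fit between the inner faces of the y-facing walls.

C is an open-topped rectangular box: outside dimensions 231×320×162 mm, with a uniform wall and base thickness of 22 mm. The base is a full 231×320 slab on the floor; four walls sit on top of the base. The front and back walls (the −y and +y sides) span the full width; the two side walls fit between them.

The house frame is on the floor beside the stool on its +y side. The open box is on top of the stool, centred.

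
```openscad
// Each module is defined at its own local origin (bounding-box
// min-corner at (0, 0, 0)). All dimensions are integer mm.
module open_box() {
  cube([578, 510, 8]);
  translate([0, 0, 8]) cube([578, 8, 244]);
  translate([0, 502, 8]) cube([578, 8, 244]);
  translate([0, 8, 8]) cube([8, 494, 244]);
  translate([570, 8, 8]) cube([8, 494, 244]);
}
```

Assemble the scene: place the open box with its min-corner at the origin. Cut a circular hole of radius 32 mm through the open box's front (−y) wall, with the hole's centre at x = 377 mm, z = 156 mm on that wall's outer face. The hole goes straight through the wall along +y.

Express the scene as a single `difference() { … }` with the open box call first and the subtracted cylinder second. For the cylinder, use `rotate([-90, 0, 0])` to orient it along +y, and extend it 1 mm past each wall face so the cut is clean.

difference() {
  open_box();
  translate([377, -1, 156]) rotate([-90, 0, 0]) cylinder(h = 10, r = 32);
}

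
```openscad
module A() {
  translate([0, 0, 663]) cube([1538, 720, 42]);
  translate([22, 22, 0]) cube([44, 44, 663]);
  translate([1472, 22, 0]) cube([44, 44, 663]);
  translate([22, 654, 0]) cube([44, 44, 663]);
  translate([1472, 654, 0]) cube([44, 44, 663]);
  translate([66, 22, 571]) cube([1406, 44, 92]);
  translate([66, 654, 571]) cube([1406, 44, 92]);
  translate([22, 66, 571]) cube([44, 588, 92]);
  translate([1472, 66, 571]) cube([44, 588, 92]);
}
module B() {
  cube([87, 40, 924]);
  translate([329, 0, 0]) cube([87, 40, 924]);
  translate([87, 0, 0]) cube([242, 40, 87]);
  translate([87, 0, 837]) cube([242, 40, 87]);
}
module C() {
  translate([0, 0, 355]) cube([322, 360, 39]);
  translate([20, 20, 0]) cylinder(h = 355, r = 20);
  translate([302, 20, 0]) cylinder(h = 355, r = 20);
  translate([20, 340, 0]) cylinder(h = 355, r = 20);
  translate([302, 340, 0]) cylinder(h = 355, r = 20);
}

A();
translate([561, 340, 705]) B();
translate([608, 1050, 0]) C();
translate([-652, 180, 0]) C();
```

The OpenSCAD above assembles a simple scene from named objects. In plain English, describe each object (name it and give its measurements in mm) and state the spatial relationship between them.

A is a table: top 1538 mm (x) × 720 mm (y), 42 mm thick, upper face at z = 705 mm, on four 44×44 mm square legs, each inset 22 mm from the nearest pair of top edges, running from z = 0 to the bottom of the top. Four apron rails, 44 mm thick and 92 mm tall, run between adjacent legs with their top edges flush with the underside of the top and their outer faces flush with the legs' outer faces.

B is a picture frame with a 242×750 mm rectangular opening (x by z) and a uniform 87 mm border on every side. Frame depth is 40 mm along y. It is built from two vertical stiles running the full outside height and two horizontal rails spanning the gap between the stiles.

C is a four-legged stool. The seat is a 322×360×39 mm slab whose top surface is at z = 394 mm; four round legs, each 40 mm in diameter, run from the floor (z = 0) to the underside of the seat, each leg's axis is inset half a diameter from the nearest pair of seat edges (so the leg's bounding box is flush with the corner).

The picture frame is on top of the table, centred. Two stools sit around the table at the +y, −x sides.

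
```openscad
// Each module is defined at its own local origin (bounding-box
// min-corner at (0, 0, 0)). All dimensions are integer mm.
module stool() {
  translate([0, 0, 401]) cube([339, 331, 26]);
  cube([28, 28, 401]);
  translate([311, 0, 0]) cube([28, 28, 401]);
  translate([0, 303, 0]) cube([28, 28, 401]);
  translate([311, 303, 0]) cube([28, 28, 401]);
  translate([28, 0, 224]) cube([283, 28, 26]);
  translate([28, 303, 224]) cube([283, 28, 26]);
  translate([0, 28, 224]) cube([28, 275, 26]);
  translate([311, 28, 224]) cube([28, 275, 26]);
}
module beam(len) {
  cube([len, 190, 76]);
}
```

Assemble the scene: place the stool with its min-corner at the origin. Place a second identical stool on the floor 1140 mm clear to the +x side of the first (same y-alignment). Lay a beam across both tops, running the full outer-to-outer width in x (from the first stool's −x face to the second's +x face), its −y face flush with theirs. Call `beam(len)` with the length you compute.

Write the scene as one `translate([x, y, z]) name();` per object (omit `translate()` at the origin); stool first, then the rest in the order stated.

stool();
translate([1479, 0, 0]) stool();
translate([0, 0, 427]) beam(1818);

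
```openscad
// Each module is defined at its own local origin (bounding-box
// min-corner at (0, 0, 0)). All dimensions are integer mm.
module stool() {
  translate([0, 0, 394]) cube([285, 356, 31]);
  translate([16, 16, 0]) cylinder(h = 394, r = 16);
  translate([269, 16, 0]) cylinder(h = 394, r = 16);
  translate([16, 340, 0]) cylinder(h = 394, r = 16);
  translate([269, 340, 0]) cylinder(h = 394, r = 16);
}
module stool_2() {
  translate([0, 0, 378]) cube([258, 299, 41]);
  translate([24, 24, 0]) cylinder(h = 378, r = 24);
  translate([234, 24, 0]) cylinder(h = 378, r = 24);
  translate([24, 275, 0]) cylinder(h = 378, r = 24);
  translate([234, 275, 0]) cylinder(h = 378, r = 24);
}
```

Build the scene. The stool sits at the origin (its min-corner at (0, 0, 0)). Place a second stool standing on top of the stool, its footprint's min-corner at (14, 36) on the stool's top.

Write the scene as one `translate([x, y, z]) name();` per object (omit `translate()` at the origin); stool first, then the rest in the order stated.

stool();
translate([14, 36, 425]) stool_2();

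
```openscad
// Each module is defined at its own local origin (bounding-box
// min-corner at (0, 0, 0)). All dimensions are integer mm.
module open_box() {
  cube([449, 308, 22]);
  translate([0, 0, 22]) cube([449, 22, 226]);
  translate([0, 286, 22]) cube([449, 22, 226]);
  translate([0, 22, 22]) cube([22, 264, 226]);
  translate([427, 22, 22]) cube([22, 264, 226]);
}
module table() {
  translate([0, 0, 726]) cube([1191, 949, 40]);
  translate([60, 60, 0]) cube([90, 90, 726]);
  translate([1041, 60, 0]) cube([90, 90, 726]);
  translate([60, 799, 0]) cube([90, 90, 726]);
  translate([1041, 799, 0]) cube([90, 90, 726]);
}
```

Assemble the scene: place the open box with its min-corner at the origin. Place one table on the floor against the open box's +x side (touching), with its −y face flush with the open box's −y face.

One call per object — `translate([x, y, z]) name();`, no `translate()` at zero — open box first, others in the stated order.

open_box();
translate([449, 0, 0]) table();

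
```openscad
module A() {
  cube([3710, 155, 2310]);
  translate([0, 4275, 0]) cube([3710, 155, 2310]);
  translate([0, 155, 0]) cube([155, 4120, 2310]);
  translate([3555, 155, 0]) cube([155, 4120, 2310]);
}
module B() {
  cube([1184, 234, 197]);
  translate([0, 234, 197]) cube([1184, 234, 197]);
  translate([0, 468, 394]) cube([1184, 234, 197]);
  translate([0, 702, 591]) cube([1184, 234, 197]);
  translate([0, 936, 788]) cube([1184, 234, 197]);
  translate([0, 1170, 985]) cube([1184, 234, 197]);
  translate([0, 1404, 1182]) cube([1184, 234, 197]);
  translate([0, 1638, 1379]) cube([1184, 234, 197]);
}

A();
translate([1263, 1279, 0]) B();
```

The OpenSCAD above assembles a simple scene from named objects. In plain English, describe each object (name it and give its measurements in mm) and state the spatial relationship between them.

A is the wall frame of a small rectangular building: four walls, each 2310 mm tall and 155 mm thick, enclosing a footprint 3710 mm (x) by 4430 mm (y) outside-to-outside, with no floor or roof. The front and back walls (the −y and +y sides) span the full width; the two side walls fit between them.

B is a run of 8 identical solid stair steps. Each tread is 1184×234 mm and each step block is 197 mm high. Step 1 rests on the floor; step k is offset from step 1 by (k−1)×234 mm in y and (k−1)×197 mm in z.

The staircase sits inside the house frame, centred.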